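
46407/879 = 52+233/293 = 52.80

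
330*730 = 240900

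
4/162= 2/81 =0.02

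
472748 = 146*3238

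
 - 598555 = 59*( - 10145)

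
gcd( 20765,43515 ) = 5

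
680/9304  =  85/1163 = 0.07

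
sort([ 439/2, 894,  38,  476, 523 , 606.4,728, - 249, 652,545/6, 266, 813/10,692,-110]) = [ - 249, - 110,  38 , 813/10,545/6, 439/2,266,476, 523,  606.4, 652, 692, 728,894 ]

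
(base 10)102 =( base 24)46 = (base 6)250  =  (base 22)4e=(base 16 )66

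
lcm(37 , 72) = 2664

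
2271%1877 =394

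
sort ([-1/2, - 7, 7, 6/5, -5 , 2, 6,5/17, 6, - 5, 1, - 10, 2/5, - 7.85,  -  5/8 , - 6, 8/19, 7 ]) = [ - 10, - 7.85 , - 7, - 6, - 5, - 5, - 5/8, - 1/2,5/17, 2/5, 8/19, 1,6/5, 2, 6,6, 7,  7 ]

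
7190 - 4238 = 2952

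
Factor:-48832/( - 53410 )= 32/35 = 2^5*5^( - 1)*7^( - 1 ) 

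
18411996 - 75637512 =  - 57225516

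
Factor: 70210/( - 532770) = -17/129 = -  3^( - 1)*17^1  *  43^( - 1)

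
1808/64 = 113/4  =  28.25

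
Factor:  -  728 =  - 2^3*7^1 * 13^1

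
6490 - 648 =5842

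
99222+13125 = 112347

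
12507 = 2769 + 9738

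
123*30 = 3690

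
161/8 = 161/8 = 20.12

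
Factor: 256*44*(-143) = - 1610752 = -2^10*11^2*13^1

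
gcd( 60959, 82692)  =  1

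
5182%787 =460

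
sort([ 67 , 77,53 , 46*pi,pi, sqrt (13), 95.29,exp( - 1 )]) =[exp( - 1),pi, sqrt(13 ), 53,67,77, 95.29, 46  *  pi]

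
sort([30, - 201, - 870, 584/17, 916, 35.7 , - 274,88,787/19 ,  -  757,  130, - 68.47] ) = [ - 870,  -  757, - 274 , - 201 , - 68.47,30,584/17,35.7, 787/19,88,130,916 ] 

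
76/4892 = 19/1223 = 0.02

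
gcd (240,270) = 30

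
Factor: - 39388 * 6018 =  - 2^3* 3^1*17^1 * 43^1*59^1*  229^1= -237036984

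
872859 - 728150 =144709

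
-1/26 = - 1/26 = - 0.04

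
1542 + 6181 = 7723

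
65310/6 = 10885 = 10885.00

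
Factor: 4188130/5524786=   2094065/2762393 = 5^1*73^(-1 )*79^(- 1) * 479^(- 1 )*418813^1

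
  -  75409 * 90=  - 6786810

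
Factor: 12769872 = 2^4*3^1  *  223^1 * 1193^1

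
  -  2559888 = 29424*( - 87 )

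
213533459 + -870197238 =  - 656663779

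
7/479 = 7/479 = 0.01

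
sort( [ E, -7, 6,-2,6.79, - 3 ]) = [ - 7,-3, - 2,E,  6, 6.79]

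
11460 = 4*2865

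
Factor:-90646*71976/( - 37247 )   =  6524336496/37247 = 2^4*3^1 *7^( - 1) * 17^( - 1 )*61^1*313^( - 1)*743^1*2999^1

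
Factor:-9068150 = -2^1*5^2*7^1*13^1 * 1993^1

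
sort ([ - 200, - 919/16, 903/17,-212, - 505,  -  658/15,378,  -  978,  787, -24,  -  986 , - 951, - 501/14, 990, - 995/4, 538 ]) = [-986, - 978, - 951, - 505,-995/4 , - 212,-200,  -  919/16, - 658/15, - 501/14, - 24,903/17, 378, 538,787, 990 ] 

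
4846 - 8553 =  - 3707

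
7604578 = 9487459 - 1882881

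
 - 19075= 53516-72591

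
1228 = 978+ 250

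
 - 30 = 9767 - 9797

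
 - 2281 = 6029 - 8310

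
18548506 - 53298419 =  - 34749913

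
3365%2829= 536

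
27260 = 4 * 6815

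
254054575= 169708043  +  84346532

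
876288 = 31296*28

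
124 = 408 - 284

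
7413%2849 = 1715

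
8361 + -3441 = 4920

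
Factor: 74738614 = 2^1*907^1*41201^1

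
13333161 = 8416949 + 4916212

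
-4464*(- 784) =3499776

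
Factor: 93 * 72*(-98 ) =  - 2^4*3^3*7^2*31^1 = - 656208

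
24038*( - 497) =  -  11946886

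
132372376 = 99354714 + 33017662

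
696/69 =232/23  =  10.09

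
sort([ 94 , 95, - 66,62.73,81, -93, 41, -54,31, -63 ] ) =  [ - 93,  -  66,-63,  -  54,31, 41,62.73 , 81, 94 , 95 ] 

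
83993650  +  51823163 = 135816813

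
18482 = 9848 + 8634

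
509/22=23 + 3/22= 23.14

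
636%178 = 102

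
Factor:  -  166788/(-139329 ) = 2^2*41^1*137^(-1)  =  164/137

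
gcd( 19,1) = 1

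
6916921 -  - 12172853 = 19089774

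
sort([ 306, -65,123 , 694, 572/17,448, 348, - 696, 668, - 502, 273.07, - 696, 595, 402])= [- 696, - 696,-502, - 65, 572/17,123 , 273.07, 306, 348,402, 448,595,668,694] 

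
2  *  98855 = 197710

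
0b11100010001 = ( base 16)711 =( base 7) 5163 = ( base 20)4a9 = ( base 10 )1809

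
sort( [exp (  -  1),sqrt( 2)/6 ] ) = [sqrt(2)/6,exp(-1 )] 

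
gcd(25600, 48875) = 25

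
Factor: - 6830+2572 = -4258 = - 2^1*2129^1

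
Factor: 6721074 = 2^1*3^2*373393^1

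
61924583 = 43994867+17929716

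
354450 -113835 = 240615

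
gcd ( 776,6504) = 8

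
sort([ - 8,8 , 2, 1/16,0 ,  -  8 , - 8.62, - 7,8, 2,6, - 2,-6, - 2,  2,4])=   [ - 8.62,-8, - 8, - 7, - 6, - 2,-2,0, 1/16,2,2, 2,4,6,8,8]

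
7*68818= 481726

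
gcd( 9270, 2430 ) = 90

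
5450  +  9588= 15038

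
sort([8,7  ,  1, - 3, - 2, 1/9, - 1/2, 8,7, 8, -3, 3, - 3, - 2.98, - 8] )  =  [ - 8, - 3, - 3 , - 3, - 2.98, - 2 , - 1/2 , 1/9,1,3,7,7,8,8, 8]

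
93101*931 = 86677031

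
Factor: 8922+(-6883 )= 2039 =2039^1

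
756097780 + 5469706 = 761567486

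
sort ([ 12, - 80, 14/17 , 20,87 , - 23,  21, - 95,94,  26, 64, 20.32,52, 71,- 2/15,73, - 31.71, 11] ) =[ - 95, - 80, - 31.71 ,-23, - 2/15,14/17, 11,  12 , 20, 20.32,21, 26,  52, 64,71,73,87, 94] 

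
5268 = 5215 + 53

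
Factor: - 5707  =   -13^1*439^1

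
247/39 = 19/3 = 6.33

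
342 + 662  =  1004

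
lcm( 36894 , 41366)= 1365078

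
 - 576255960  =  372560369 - 948816329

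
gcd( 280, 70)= 70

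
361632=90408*4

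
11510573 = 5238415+6272158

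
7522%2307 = 601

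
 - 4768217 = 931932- 5700149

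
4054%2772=1282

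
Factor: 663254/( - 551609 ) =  - 2^1*23^( - 1 )  *29^ ( - 1)*401^1 =- 802/667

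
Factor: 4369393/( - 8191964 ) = -2^( - 2 )*7^1*11^( - 1)*19^( - 1) * 41^( - 1 )*239^( - 1)*624199^1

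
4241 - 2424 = 1817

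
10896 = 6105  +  4791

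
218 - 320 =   -  102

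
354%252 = 102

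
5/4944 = 5/4944 = 0.00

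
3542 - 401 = 3141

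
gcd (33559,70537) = 1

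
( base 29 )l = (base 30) l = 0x15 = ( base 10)21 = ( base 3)210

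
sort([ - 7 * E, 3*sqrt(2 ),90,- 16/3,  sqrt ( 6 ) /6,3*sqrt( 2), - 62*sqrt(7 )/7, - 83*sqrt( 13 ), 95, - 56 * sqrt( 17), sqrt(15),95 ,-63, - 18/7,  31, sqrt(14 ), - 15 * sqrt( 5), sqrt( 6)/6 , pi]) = [ - 83 * sqrt (13 ), - 56*sqrt( 17), - 63, - 15*sqrt(5), - 62*sqrt(7)/7, - 7*E,- 16/3, - 18/7, sqrt (6)/6,sqrt(6 )/6,pi, sqrt(14 ), sqrt( 15) , 3*sqrt(2 ), 3 *sqrt(2), 31, 90,95, 95] 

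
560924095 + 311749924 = 872674019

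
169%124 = 45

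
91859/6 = 15309 + 5/6 = 15309.83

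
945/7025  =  189/1405 = 0.13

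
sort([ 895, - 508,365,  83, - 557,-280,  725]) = [ - 557, - 508,  -  280,83, 365, 725,895 ] 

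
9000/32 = 1125/4  =  281.25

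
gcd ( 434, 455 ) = 7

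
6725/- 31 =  - 6725/31 =- 216.94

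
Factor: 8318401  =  7^1*13^1 *91411^1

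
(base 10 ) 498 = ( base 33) F3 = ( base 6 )2150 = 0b111110010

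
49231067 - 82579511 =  - 33348444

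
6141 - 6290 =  - 149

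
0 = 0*2792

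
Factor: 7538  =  2^1*3769^1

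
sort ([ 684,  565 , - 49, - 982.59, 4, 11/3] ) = [  -  982.59, - 49,11/3,4,565, 684]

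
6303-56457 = -50154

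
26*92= 2392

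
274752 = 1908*144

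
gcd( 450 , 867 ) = 3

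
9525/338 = 9525/338  =  28.18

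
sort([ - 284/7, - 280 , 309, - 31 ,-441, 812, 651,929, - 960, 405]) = [ - 960, -441, - 280, - 284/7, - 31, 309,405,651,812,929]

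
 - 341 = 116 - 457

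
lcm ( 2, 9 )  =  18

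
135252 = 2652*51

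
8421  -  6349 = 2072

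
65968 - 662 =65306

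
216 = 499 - 283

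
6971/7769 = 6971/7769 = 0.90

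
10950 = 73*150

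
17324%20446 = 17324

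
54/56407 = 54/56407=0.00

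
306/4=153/2= 76.50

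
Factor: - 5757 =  - 3^1*19^1 * 101^1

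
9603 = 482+9121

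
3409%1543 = 323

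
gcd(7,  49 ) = 7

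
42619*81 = 3452139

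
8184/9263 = 8184/9263 =0.88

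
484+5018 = 5502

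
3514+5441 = 8955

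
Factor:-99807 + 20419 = -79388=-2^2  *89^1 *223^1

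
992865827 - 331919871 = 660945956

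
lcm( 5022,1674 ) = 5022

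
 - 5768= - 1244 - 4524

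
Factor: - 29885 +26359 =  - 3526   =  - 2^1*41^1 * 43^1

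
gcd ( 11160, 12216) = 24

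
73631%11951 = 1925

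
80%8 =0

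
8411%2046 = 227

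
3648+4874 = 8522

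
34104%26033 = 8071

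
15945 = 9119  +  6826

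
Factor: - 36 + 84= 48 = 2^4*3^1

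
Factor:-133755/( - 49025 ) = 723/265 =3^1 * 5^( - 1)*53^ (  -  1 ) *241^1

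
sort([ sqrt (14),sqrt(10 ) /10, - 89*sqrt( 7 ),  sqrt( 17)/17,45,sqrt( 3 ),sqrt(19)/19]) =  [ - 89*sqrt( 7), sqrt( 19 )/19, sqrt(17 )/17,sqrt(10 ) /10, sqrt( 3 ),sqrt( 14) , 45 ] 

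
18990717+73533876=92524593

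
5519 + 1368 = 6887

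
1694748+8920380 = 10615128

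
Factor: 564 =2^2*3^1*47^1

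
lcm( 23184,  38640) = 115920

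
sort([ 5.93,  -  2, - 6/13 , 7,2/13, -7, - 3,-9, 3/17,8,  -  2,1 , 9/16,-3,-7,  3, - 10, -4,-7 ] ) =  [ - 10, - 9,-7  ,-7,- 7 , - 4, - 3, - 3,-2,-2, - 6/13, 2/13,3/17,9/16,1,3, 5.93,7, 8]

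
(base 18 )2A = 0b101110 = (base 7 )64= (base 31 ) 1F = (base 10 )46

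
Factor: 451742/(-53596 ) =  - 225871/26798 = -2^( - 1 )*13399^ (-1)*225871^1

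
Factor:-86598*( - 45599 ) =2^1*3^2*17^1*283^1*45599^1=   3948782202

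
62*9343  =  579266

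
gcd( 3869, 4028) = 53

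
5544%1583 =795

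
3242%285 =107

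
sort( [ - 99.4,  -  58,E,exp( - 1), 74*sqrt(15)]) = [ - 99.4, - 58, exp(- 1),E,74*sqrt(15 )] 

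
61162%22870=15422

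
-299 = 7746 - 8045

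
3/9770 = 3/9770 = 0.00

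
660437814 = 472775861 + 187661953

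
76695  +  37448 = 114143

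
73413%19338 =15399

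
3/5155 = 3/5155 = 0.00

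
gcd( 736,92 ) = 92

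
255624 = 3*85208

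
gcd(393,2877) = 3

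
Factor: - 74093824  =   - 2^8*7^1*173^1*239^1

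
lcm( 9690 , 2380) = 135660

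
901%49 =19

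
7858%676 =422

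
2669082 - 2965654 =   -  296572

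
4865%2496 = 2369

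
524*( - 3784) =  - 1982816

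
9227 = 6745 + 2482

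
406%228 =178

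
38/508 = 19/254 = 0.07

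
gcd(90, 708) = 6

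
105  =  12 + 93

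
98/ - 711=-1 + 613/711 = -0.14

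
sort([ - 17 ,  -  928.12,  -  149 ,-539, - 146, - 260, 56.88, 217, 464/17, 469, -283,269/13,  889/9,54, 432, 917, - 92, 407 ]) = [-928.12, - 539, - 283, - 260, - 149, - 146, - 92, - 17,  269/13, 464/17 , 54, 56.88, 889/9,  217, 407, 432, 469, 917 ] 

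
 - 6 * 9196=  - 55176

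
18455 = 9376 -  - 9079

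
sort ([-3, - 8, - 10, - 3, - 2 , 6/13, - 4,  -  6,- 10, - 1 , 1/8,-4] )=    [  -  10, - 10, -8 , - 6, - 4, - 4 ,  -  3, - 3, - 2, - 1, 1/8,6/13 ]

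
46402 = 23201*2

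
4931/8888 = 4931/8888 = 0.55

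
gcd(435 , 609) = 87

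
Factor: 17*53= 17^1*53^1= 901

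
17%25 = 17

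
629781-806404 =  - 176623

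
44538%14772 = 222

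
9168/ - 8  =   - 1146/1= - 1146.00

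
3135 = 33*95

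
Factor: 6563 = 6563^1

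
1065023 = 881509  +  183514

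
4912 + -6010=-1098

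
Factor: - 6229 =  - 6229^1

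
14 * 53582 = 750148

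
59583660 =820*72663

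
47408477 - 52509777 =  - 5101300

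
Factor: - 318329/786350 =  - 2^( - 1)*5^(  -  2 )*11^1*43^1* 673^1 *15727^( - 1)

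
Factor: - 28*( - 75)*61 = 2^2*3^1*5^2*7^1*61^1 = 128100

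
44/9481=44/9481 = 0.00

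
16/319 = 16/319  =  0.05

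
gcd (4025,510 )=5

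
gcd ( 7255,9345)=5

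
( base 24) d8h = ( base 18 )15DB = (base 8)17021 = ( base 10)7697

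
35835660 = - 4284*( - 8365 ) 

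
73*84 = 6132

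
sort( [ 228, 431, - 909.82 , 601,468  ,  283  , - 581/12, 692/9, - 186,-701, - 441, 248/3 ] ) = [ - 909.82, - 701, - 441, - 186,- 581/12, 692/9, 248/3,228, 283,431  ,  468, 601] 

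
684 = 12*57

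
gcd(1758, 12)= 6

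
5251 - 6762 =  - 1511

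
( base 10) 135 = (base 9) 160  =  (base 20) 6f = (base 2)10000111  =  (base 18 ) 79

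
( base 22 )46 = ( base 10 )94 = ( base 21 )4A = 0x5E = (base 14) 6A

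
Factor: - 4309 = - 31^1 * 139^1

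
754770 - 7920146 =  - 7165376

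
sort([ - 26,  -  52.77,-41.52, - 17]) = [-52.77 ,-41.52, - 26,-17]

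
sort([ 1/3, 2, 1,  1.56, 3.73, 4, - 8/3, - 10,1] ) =[-10, - 8/3,1/3 , 1, 1 , 1.56,  2,3.73 , 4]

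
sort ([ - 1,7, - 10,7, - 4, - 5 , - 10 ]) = [ - 10, - 10, - 5, - 4, - 1, 7,7]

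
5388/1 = 5388= 5388.00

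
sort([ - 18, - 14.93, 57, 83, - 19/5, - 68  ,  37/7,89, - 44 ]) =[ - 68, - 44, - 18, - 14.93, - 19/5,37/7, 57  ,  83, 89] 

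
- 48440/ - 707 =68 + 52/101 =68.51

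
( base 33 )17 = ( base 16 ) 28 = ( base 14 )2C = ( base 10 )40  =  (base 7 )55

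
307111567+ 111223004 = 418334571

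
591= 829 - 238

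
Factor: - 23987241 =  - 3^2 * 2665249^1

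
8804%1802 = 1596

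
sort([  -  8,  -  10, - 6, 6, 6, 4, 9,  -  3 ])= [ - 10, - 8, - 6, - 3, 4, 6, 6,  9 ]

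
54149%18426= 17297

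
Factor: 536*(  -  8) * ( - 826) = 2^7*7^1*59^1*67^1 = 3541888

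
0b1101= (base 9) 14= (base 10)13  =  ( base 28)D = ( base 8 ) 15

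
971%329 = 313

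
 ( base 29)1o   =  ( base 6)125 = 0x35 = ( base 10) 53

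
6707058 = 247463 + 6459595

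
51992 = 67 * 776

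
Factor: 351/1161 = 13/43= 13^1 * 43^(-1 ) 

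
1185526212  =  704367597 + 481158615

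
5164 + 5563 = 10727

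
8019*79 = 633501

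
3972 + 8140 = 12112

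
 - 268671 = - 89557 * 3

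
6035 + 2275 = 8310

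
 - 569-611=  - 1180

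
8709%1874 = 1213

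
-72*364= -26208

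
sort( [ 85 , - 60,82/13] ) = [- 60,82/13,  85 ]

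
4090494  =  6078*673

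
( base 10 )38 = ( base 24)1e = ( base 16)26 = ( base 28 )1a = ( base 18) 22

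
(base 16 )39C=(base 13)561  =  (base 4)32130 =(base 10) 924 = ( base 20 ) 264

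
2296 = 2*1148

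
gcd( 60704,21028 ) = 28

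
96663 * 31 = 2996553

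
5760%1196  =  976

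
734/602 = 1 + 66/301  =  1.22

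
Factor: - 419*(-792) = 331848 = 2^3*3^2 * 11^1  *419^1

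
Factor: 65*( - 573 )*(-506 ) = 18845970  =  2^1 * 3^1 * 5^1*11^1 * 13^1 * 23^1*191^1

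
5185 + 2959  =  8144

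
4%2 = 0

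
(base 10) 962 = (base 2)1111000010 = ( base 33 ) t5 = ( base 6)4242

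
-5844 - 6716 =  - 12560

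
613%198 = 19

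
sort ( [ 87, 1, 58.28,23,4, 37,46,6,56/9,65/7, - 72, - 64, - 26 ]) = [ - 72, - 64, - 26, 1,4,6,56/9, 65/7,23,37,46,58.28,87 ] 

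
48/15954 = 8/2659 = 0.00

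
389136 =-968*(- 402) 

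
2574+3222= 5796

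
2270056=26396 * 86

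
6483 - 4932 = 1551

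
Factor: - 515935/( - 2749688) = 2^( - 3 )* 5^1*7^1* 47^(-1)*71^( - 1 )*103^( - 1) * 14741^1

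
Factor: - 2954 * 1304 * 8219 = -2^4 * 7^1 * 163^1*211^1 *8219^1= - 31659719504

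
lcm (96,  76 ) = 1824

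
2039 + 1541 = 3580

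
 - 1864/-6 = 310+2/3= 310.67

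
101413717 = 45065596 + 56348121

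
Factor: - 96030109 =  - 7^1*79^1*211^1 * 823^1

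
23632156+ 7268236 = 30900392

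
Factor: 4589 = 13^1*353^1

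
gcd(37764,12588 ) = 12588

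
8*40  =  320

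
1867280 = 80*23341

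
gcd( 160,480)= 160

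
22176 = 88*252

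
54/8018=27/4009 = 0.01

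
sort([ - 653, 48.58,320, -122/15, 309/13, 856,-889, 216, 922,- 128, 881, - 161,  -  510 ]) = [-889 , - 653 , - 510,  -  161 , - 128,-122/15, 309/13,48.58, 216,320, 856, 881, 922 ]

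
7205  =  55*131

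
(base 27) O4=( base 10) 652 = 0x28C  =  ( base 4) 22030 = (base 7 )1621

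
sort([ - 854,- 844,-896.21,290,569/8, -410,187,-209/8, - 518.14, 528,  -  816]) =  [- 896.21, - 854, - 844, - 816,- 518.14,- 410, - 209/8,  569/8, 187 , 290,  528 ] 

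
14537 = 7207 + 7330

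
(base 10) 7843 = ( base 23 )EJ0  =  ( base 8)17243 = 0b1111010100011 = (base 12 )4657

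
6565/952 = 6 + 853/952 = 6.90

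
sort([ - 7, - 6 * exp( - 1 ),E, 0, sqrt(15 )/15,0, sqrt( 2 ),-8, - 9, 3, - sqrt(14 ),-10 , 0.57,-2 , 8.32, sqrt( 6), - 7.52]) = [-10,-9,-8,-7.52 ,-7,-sqrt (14), - 6*exp ( - 1 ),  -  2, 0, 0, sqrt(15 ) /15 , 0.57, sqrt (2), sqrt ( 6) , E,3, 8.32 ] 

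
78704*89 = 7004656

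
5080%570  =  520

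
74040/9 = 8226+2/3 = 8226.67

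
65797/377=65797/377 = 174.53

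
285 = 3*95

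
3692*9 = 33228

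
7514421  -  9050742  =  -1536321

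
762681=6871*111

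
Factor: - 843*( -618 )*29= 15108246 = 2^1*3^2*29^1 *103^1*281^1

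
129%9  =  3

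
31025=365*85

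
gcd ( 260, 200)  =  20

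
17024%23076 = 17024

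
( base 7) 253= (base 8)210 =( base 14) 9A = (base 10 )136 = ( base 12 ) b4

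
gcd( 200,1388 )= 4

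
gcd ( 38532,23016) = 12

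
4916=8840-3924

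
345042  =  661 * 522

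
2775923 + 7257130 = 10033053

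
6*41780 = 250680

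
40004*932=37283728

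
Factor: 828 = 2^2 * 3^2 * 23^1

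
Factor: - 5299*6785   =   - 5^1*7^1 * 23^1 * 59^1*757^1=   - 35953715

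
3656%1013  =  617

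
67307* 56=3769192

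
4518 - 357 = 4161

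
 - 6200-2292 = - 8492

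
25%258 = 25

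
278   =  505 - 227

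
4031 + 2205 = 6236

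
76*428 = 32528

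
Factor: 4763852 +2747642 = 7511494=2^1*3755747^1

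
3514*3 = 10542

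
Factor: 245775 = 3^1*5^2*29^1 *113^1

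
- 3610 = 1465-5075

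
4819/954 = 5 + 49/954 = 5.05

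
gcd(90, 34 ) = 2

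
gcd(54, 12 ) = 6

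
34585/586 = 59 +11/586  =  59.02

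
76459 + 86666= 163125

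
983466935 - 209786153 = 773680782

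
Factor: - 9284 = -2^2*11^1 * 211^1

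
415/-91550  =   - 83/18310 = - 0.00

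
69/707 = 69/707 = 0.10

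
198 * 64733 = 12817134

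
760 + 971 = 1731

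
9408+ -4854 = 4554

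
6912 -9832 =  -2920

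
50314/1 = 50314 = 50314.00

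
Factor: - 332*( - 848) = 281536 = 2^6*53^1 * 83^1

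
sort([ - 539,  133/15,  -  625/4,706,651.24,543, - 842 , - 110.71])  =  [ - 842, - 539, - 625/4, - 110.71, 133/15, 543,651.24 , 706]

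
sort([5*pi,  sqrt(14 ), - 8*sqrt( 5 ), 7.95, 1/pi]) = [ - 8*sqrt(  5 ), 1/pi, sqrt (14), 7.95,  5*pi ] 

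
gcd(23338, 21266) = 14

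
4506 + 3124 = 7630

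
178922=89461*2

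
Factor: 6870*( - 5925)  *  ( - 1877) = 2^1*3^2*5^3 * 79^1*229^1 * 1877^1  =  76402815750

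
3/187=3/187 = 0.02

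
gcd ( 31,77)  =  1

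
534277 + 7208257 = 7742534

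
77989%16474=12093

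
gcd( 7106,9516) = 2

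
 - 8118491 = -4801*1691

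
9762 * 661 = 6452682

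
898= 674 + 224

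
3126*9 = 28134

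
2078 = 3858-1780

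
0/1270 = 0 = 0.00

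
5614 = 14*401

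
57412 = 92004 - 34592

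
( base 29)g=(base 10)16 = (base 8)20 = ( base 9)17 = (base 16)10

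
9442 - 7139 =2303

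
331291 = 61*5431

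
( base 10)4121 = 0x1019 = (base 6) 31025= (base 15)134b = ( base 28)575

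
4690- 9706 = -5016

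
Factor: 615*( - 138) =-84870 = - 2^1 * 3^2*5^1*23^1* 41^1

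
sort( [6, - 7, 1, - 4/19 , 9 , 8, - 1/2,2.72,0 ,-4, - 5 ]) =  [ - 7, - 5, - 4,- 1/2, - 4/19 , 0,1, 2.72,6, 8,9]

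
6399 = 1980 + 4419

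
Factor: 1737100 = 2^2 * 5^2*29^1*599^1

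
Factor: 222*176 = 39072   =  2^5* 3^1 * 11^1*37^1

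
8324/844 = 2081/211= 9.86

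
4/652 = 1/163  =  0.01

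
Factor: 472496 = 2^4*29531^1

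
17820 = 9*1980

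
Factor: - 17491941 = - 3^2*1217^1*1597^1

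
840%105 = 0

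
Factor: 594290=2^1 *5^1*67^1*887^1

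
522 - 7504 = -6982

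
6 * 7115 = 42690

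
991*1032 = 1022712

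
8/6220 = 2/1555 = 0.00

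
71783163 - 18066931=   53716232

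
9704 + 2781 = 12485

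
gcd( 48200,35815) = 5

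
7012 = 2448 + 4564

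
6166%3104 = 3062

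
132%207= 132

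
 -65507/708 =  - 93+337/708 = -92.52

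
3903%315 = 123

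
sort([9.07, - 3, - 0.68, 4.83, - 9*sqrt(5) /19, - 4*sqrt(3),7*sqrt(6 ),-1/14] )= [ - 4*sqrt( 3 ) , - 3, - 9*sqrt(5)/19, -0.68, - 1/14, 4.83, 9.07,  7*sqrt( 6)] 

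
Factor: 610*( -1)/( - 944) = 305/472   =  2^( - 3)*5^1*59^( - 1)*61^1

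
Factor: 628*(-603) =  - 378684 = -  2^2 * 3^2*67^1*157^1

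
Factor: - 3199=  - 7^1*457^1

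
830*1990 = 1651700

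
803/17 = 47  +  4/17  =  47.24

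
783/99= 7 + 10/11= 7.91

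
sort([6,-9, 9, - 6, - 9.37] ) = [ - 9.37, - 9, - 6,6 , 9 ] 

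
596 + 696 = 1292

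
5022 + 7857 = 12879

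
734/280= 2+87/140 = 2.62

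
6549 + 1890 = 8439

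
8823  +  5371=14194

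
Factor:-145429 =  - 23^1*6323^1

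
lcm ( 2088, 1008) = 29232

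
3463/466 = 7 + 201/466 = 7.43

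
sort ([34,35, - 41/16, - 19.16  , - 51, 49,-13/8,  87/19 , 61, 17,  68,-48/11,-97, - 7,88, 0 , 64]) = [ - 97,-51, - 19.16, - 7,-48/11,  -  41/16, - 13/8,0, 87/19, 17 , 34,35,49,61, 64,68  ,  88]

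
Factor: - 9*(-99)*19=16929 = 3^4*11^1*19^1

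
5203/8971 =5203/8971   =  0.58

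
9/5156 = 9/5156 = 0.00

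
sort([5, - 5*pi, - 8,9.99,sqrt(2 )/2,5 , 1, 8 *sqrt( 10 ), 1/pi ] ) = [ - 5 * pi, - 8,1/pi,sqrt(2)/2,1,5,5,9.99,8*sqrt( 10)]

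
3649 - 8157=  - 4508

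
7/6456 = 7/6456 = 0.00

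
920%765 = 155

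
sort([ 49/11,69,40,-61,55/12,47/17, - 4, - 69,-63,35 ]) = [-69, - 63, - 61 , -4, 47/17,49/11,55/12,35, 40,69 ]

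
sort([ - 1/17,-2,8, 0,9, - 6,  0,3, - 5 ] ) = [ - 6,-5, - 2, - 1/17, 0,  0,3,8, 9]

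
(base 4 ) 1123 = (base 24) 3J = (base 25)3G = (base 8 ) 133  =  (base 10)91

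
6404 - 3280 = 3124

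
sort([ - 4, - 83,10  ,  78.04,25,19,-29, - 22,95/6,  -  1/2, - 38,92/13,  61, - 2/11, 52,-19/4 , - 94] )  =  [ - 94, - 83 , - 38, - 29, - 22, - 19/4, - 4, - 1/2, - 2/11, 92/13, 10,  95/6,19,25,52, 61,78.04]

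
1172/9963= 1172/9963 = 0.12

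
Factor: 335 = 5^1*67^1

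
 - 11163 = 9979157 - 9990320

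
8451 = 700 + 7751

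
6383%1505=363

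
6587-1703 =4884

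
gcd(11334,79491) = 3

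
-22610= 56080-78690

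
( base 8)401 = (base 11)214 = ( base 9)315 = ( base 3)100112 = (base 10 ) 257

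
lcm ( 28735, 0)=0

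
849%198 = 57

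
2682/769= 2682/769 = 3.49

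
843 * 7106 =5990358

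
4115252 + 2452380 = 6567632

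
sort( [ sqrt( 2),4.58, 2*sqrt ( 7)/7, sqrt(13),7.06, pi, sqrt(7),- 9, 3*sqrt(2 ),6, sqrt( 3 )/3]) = [-9,sqrt( 3) /3, 2*sqrt(7)/7, sqrt(2), sqrt( 7 ), pi, sqrt(13 ), 3*sqrt( 2 ),  4.58, 6, 7.06]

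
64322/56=32161/28= 1148.61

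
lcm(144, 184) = 3312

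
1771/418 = 161/38  =  4.24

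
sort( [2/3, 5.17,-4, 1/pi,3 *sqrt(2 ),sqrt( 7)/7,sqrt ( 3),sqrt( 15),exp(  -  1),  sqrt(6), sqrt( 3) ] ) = [  -  4,1/pi, exp( -1 ),sqrt ( 7 ) /7, 2/3 , sqrt( 3 ),  sqrt(3 ), sqrt( 6 ),sqrt( 15),  3 *sqrt ( 2 ), 5.17 ] 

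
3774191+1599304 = 5373495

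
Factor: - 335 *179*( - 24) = 1439160 =2^3 * 3^1 *5^1*67^1*179^1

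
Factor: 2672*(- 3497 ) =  - 2^4 * 13^1 * 167^1*269^1=- 9343984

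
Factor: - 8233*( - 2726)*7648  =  2^6*29^1*47^1*239^1 * 8233^1 = 171645272384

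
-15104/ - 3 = 15104/3=5034.67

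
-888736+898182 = 9446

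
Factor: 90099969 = 3^1*30033323^1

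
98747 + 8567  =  107314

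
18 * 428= 7704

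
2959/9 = 328 + 7/9   =  328.78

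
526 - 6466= - 5940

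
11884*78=926952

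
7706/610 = 12+193/305= 12.63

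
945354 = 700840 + 244514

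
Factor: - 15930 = -2^1 * 3^3 * 5^1 * 59^1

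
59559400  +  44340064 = 103899464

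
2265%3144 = 2265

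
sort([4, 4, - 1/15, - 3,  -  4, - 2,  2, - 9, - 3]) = [-9 , - 4, - 3,-3,-2, - 1/15 , 2,4,4]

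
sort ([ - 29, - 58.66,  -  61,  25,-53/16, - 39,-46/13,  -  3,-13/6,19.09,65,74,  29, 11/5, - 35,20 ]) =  [ - 61, - 58.66, - 39, - 35,- 29, - 46/13, -53/16, - 3, - 13/6,11/5, 19.09,20,25,  29,65,74 ] 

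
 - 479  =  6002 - 6481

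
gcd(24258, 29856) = 1866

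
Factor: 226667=7^1*32381^1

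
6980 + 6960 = 13940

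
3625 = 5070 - 1445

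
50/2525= 2/101 = 0.02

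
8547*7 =59829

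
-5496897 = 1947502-7444399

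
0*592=0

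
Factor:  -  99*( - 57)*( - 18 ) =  - 2^1*3^5  *11^1*19^1=-101574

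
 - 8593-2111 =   -  10704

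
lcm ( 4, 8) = 8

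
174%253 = 174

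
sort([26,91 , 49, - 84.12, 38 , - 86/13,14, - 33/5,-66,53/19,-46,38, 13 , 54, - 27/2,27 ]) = [-84.12, - 66,  -  46, - 27/2, - 86/13, - 33/5,53/19,13 , 14,26,27, 38,38,49, 54,91]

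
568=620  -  52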